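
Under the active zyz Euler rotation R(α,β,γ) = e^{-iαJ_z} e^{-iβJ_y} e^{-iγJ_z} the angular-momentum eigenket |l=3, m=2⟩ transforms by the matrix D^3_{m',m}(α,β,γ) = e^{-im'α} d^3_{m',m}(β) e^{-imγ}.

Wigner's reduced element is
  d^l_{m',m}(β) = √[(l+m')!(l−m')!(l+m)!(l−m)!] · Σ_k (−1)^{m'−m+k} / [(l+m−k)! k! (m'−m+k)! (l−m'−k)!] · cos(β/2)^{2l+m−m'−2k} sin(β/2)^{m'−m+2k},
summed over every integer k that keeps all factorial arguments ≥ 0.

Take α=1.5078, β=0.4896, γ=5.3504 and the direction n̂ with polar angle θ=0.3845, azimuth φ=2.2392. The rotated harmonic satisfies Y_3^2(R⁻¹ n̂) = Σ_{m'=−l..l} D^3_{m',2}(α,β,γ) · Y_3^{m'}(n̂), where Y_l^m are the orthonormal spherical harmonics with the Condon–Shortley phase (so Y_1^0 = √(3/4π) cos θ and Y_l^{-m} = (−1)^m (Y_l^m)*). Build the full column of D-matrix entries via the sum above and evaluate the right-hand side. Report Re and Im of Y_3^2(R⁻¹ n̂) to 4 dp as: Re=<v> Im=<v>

Re=0.0957 Im=0.0019

Need the full column D^3_{m',2} for m'=−3..3 at α=1.5078, β=0.4896, γ=5.3504.
cos(β/2)=0.970186, sin(β/2)=0.242362
d^3_{-3,2}: single k=5 term ⇒ +0.001987;  D = +0.001976+0.000210i
d^3_{-2,2}: k∈[4..5] ⇒ +0.016238 -0.000203 = +0.016036;  D = +0.002694-0.015808i
d^3_{-1,2}: k∈[3..4] ⇒ +0.082222 -0.002566 = +0.079657;  D = -0.077527-0.018298i
d^3_{0,2}: k∈[2..3] ⇒ +0.285043 -0.017788 = +0.267255;  D = -0.077644+0.255728i
d^3_{1,2}: k∈[1..2] ⇒ +0.658779 -0.082222 = +0.576557;  D = +0.540049+0.201903i
d^3_{2,2}: k∈[0..1] ⇒ +0.833930 -0.260207 = +0.573722;  D = +0.234343-0.523680i
d^3_{3,2}: single k=0 term ⇒ -0.510288;  D = +0.451733+0.237342i
Y_3^{m'}(θ=0.3845,φ=2.2392) and Σ D·Y over m':
  (+0.0020+0.0002i)·(+0.0200-0.0093i)  (+0.0027-0.0158i)·(-0.0309+0.1297i)  (-0.0775-0.0183i)·(-0.2477-0.3136i)  (-0.0776+0.2557i)·(+0.4485+0.0000i)  (+0.5400+0.2019i)·(+0.2477-0.3136i)  (+0.2343-0.5237i)·(-0.0309-0.1297i)  (+0.4517+0.2373i)·(-0.0200-0.0093i)
Y_3^2(R⁻¹ n̂) = +0.095747+0.001867i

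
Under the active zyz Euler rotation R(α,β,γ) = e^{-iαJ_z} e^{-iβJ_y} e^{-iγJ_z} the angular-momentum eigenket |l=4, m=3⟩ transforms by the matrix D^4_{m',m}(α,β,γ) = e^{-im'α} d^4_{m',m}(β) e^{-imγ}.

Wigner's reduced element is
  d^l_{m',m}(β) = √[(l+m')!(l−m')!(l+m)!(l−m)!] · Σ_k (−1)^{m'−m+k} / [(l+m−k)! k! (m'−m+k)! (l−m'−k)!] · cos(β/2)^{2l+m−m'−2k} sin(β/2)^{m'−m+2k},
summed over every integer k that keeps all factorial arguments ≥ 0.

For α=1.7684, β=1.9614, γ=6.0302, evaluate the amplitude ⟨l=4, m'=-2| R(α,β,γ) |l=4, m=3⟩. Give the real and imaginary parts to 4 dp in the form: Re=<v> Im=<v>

First d^4_{-2,3}(β=1.9614), then the phase factors e^{-i(-2)α} and e^{-i(3)γ}:
c=cos(1.9614/2)=0.556441, s=sin(1.9614/2)=0.830887; N=√[2·720·5040·1]=2693.993318
The bounds max(0,m−m')=5 and min(l+m,l−m')=6 give 2 terms
  k=5: (−1)^0·2693.9933/(240)·0.5564^3·0.8309^5 = +0.765866
  k=6: (−1)^1·2693.9933/(720)·0.5564^1·0.8309^7 = -0.569216
d^4_{-2,3}(1.9614) = +0.765866 -0.569216 = +0.196650
Attach z-rotation phases: D = e^{-i(-2)(1.7684)}·(+0.196650)·e^{-i(3)(6.0302)} = -0.079581-0.179828i

Re=-0.0796 Im=-0.1798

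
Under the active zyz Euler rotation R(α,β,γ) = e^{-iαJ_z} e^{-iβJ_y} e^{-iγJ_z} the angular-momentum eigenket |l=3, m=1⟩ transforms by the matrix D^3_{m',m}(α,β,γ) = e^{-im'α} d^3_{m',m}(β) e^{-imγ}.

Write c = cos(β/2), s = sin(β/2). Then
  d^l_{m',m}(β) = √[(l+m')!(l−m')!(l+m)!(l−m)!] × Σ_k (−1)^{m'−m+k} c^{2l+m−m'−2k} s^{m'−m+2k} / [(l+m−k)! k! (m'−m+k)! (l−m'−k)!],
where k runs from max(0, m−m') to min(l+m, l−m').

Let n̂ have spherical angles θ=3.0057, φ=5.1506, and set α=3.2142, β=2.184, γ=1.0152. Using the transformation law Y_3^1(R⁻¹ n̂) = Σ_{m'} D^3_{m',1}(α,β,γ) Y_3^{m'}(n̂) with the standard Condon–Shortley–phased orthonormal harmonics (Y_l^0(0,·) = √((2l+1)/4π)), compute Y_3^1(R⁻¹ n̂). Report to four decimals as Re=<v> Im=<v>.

Need the full column D^3_{m',1} for m'=−3..3 at α=3.2142, β=2.184, γ=1.0152.
cos(β/2)=0.460711, sin(β/2)=0.887550
d^3_{-3,1}: single k=4 term ⇒ +0.510123;  D = -0.356364+0.365007i
d^3_{-2,1}: k∈[3..4] ⇒ +0.432409 -0.802404 = -0.369995;  D = -0.238587+0.282794i
d^3_{-1,1}: k∈[2..4] ⇒ +0.212937 -1.053705 +0.488829 = -0.351938;  D = +0.206831-0.284748i
d^3_{0,1}: k∈[1..3] ⇒ +0.063816 -0.710521 +0.878990 = +0.232285;  D = +0.122519-0.197346i
d^3_{1,1}: k∈[0..2] ⇒ +0.009563 -0.283917 +0.790279 = +0.515925;  D = -0.239610+0.456908i
d^3_{2,1}: k∈[0..1] ⇒ -0.058255 +0.432409 = +0.374154;  D = +0.149272-0.343087i
d^3_{3,1}: single k=0 term ⇒ +0.137451;  D = -0.045549+0.129684i
Y_3^{m'}(θ=3.0057,φ=5.1506) and Σ D·Y over m':
  (-0.3564+0.3650i)·(-0.0010-0.0003i)  (-0.2386+0.2828i)·(+0.0119-0.0143i)  (+0.2068-0.2847i)·(+0.0726+0.1549i)  (+0.1225-0.1973i)·(-0.7055+0.0000i)  (-0.2396+0.4569i)·(-0.0726+0.1549i)  (+0.1493-0.3431i)·(+0.0119+0.0143i)  (-0.0455+0.1297i)·(+0.0010-0.0003i)
Y_3^1(R⁻¹ n̂) = -0.072385+0.084999i

Re=-0.0724 Im=0.0850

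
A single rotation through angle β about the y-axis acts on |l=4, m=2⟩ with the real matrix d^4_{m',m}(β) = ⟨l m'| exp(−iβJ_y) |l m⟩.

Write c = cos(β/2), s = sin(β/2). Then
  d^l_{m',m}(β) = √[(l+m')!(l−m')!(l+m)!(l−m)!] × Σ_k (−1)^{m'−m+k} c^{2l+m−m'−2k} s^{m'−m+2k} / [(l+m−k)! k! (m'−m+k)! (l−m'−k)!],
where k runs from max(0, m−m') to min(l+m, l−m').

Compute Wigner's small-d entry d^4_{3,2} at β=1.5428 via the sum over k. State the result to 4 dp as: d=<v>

d=0.4664

d^4_{3,2}(β=1.5428) via Wigner's sum:
With c≡cos(β/2)=0.716935 and s≡sin(β/2)=0.697140, N=[5040·1·720·2]^{1/2}=2693.993318
k∈{0,1} keeps every argument non-negative
  k=0: (−1)^1·2693.9933/(720)·0.7169^7·0.6971^1 = -0.253947
  k=1: (−1)^2·2693.9933/(240)·0.7169^5·0.6971^3 = +0.720352
d^4_{3,2}(1.5428) = -0.253947 +0.720352 = +0.466404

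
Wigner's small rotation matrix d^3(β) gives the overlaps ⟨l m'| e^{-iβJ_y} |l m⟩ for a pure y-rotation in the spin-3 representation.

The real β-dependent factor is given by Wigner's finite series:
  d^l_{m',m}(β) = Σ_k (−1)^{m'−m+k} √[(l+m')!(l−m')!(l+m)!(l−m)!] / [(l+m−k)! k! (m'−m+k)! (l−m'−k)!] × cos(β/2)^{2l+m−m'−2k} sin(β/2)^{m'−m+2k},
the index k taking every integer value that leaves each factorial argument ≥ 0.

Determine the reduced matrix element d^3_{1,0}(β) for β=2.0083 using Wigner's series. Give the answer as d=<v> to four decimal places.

d=0.0402

d^3_{1,0}(β=2.0083) via Wigner's sum:
Half-angle: c=0.536806, s=0.843706. N=√(24·2·6·6)=41.569219
The bounds max(0,m−m')=0 and min(l+m,l−m')=2 give 3 terms
  k=0: (−1)^1·41.5692/(12)·0.5368^5·0.8437^1 = -0.130277
  k=1: (−1)^2·41.5692/(4)·0.5368^3·0.8437^3 = +0.965464
  k=2: (−1)^3·41.5692/(12)·0.5368^1·0.8437^5 = -0.794993
d^3_{1,0}(2.0083) = -0.130277 +0.965464 -0.794993 = +0.040195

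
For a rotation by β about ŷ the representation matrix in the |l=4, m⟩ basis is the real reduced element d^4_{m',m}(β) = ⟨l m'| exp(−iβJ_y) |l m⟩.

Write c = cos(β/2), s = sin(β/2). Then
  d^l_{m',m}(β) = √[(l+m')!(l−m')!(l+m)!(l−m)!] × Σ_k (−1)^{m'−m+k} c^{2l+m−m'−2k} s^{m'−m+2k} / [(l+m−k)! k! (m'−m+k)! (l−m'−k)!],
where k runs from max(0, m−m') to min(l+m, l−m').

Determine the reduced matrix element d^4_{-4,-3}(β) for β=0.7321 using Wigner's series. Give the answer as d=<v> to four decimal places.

d^4_{-4,-3}(β=0.7321) via Wigner's sum:
c=cos(0.7321/2)=0.933748, s=sin(0.7321/2)=0.357930; N=√[1·40320·1·5040]=14255.272709
Admissible k: 1..1 (factorial args all ≥0)
  k=1: (−1)^0·14255.2727/(5040)·0.9337^7·0.3579^1 = +0.626545
d^4_{-4,-3}(0.7321) = +0.626545

d=0.6265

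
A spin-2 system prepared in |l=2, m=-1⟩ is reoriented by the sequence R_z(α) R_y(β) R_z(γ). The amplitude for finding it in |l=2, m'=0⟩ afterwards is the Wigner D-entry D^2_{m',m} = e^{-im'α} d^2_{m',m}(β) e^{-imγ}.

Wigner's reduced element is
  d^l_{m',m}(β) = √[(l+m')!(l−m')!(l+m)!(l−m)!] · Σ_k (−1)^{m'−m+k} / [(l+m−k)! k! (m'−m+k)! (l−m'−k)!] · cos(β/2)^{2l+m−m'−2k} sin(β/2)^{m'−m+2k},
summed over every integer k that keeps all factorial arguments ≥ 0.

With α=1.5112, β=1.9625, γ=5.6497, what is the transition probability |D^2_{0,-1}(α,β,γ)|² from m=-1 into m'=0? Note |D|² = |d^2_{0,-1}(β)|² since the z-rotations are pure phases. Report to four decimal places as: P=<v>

D^2_{0,-1}(1.5112,1.9625,5.6497) = e^{-i·0·1.5112}·d^2_{0,-1}(1.9625)·e^{-i·-1·5.6497}. Compute d first:
With c≡cos(β/2)=0.555984 and s≡sin(β/2)=0.831193, N=[2·2·1·6]^{1/2}=4.898979
The bounds max(0,m−m')=0 and min(l+m,l−m')=1 give 2 terms
  k=0: (−1)^1·4.8990/(2)·0.5560^3·0.8312^1 = -0.349916
  k=1: (−1)^2·4.8990/(2)·0.5560^1·0.8312^3 = +0.782066
d^2_{0,-1}(1.9625) = -0.349916 +0.782066 = +0.432150
|D^2_{0,-1}|² = |d^2_{0,-1}(β)|² = (+0.432150)² = 0.186753 (the z-rotation phases have unit modulus)

P=0.1868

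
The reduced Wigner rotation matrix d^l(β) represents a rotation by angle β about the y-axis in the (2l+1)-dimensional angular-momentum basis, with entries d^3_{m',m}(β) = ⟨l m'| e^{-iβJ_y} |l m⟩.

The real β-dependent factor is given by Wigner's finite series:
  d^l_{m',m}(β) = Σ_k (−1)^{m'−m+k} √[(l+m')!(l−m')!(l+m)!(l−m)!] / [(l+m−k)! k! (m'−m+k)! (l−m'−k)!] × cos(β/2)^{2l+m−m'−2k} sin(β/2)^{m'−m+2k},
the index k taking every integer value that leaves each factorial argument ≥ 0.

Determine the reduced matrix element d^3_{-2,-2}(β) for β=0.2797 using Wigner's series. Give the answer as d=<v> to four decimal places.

d^3_{-2,-2}(β=0.2797) via Wigner's sum:
Half-angle: c=0.990237, s=0.139395. N=√(1·120·1·120)=120.000000
The bounds max(0,m−m')=0 and min(l+m,l−m')=1 give 2 terms
  k=0: (−1)^0·120.0000/(120)·0.9902^6·0.1394^0 = +0.942833
  k=1: (−1)^1·120.0000/(24)·0.9902^4·0.1394^2 = -0.093415
d^3_{-2,-2}(0.2797) = +0.942833 -0.093415 = +0.849417

d=0.8494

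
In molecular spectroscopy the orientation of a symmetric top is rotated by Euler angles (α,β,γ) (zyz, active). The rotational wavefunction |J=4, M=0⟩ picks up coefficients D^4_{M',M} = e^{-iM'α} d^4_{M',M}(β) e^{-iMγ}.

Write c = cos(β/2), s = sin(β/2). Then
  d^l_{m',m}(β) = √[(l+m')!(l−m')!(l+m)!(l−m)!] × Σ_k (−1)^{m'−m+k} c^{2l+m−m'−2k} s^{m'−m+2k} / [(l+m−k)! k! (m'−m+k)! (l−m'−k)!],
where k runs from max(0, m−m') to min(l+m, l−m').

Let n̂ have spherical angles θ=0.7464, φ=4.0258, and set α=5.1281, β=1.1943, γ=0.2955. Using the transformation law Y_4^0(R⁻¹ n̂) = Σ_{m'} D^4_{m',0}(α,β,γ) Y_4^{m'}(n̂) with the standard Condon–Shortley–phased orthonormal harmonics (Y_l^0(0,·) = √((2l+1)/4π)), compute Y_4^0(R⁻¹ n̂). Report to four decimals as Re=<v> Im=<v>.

Re=-0.3089 Im=0.0000

Need the full column D^4_{m',0} for m'=−4..4 at α=5.1281, β=1.1943, γ=0.2955.
cos(β/2)=0.826941, sin(β/2)=0.562288
d^4_{-4,0}: single k=4 term ⇒ +0.391096;  D = -0.035949+0.389440i
d^4_{-3,0}: k∈[3..4] ⇒ +0.813419 -0.376082 = +0.437337;  D = -0.414629+0.139091i
d^4_{-2,0}: k∈[2..4] ⇒ +0.959152 -1.182563 +0.205033 = -0.018378;  D = +0.012383+0.013579i
d^4_{-1,0}: k∈[1..4] ⇒ +0.664963 -1.844661 +0.852873 -0.065721 = -0.392545;  D = -0.158526+0.359112i
d^4_{0,0}: k∈[0..4] ⇒ +0.218675 -1.617656 +1.682817 -0.345798 +0.009992 = -0.051971;  D = -0.051971+0.000000i
d^4_{1,0}: k∈[0..3] ⇒ -0.664963 +1.844661 -0.852873 +0.065721 = +0.392545;  D = +0.158526+0.359112i
d^4_{2,0}: k∈[0..2] ⇒ +0.959152 -1.182563 +0.205033 = -0.018378;  D = +0.012383-0.013579i
d^4_{3,0}: k∈[0..1] ⇒ -0.813419 +0.376082 = -0.437337;  D = +0.414629+0.139091i
d^4_{4,0}: single k=0 term ⇒ +0.391096;  D = -0.035949-0.389440i
Y_4^{m'}(θ=0.7464,φ=4.0258) and Σ D·Y over m':
  (-0.0359+0.3894i)·(-0.0868+0.0362i)  (-0.4146+0.1391i)·(+0.2540+0.1351i)  (+0.0124+0.0136i)·(-0.0840-0.4193i)  (-0.1585+0.3591i)·(-0.1155+0.1409i)  (-0.0520+0.0000i)·(-0.3176+0.0000i)  (+0.1585+0.3591i)·(+0.1155+0.1409i)  (+0.0124-0.0136i)·(-0.0840+0.4193i)  (+0.4146+0.1391i)·(-0.2540+0.1351i)  (-0.0359-0.3894i)·(-0.0868-0.0362i)
Y_4^0(R⁻¹ n̂) = -0.308931+0.000000i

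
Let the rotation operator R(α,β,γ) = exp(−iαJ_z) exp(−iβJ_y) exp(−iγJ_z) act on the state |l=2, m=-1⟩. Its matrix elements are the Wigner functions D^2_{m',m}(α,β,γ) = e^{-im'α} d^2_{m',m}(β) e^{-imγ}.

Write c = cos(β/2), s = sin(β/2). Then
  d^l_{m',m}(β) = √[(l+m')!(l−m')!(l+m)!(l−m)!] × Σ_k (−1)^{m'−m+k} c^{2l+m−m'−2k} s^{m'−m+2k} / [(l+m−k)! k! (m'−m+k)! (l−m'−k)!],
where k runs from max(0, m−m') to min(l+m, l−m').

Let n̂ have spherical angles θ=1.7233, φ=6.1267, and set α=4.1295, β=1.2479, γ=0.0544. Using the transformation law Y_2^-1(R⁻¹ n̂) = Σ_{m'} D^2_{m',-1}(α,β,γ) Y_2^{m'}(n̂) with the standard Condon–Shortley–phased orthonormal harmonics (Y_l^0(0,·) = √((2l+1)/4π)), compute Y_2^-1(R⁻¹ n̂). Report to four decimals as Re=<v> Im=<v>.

Need the full column D^2_{m',-1} for m'=−2..2 at α=4.1295, β=1.2479, γ=0.0544.
cos(β/2)=0.811577, sin(β/2)=0.584245
d^2_{-2,-1}: single k=1 term ⇒ +0.624618;  D = -0.276972+0.559852i
d^2_{-1,-1}: k∈[0..1] ⇒ +0.433829 -0.674484 = -0.240654;  D = +0.121345+0.207822i
d^2_{0,-1}: k∈[0..1] ⇒ -0.764998 +0.396453 = -0.368545;  D = -0.368000-0.020039i
d^2_{1,-1}: k∈[0..1] ⇒ +0.674484 -0.116515 = +0.557969;  D = -0.332002+0.448446i
d^2_{2,-1}: single k=0 term ⇒ -0.323702;  D = +0.111185+0.304008i
Y_2^{m'}(θ=1.7233,φ=6.1267) and Σ D·Y over m':
  (-0.2770+0.5599i)·(+0.3590+0.1162i)  (+0.1213+0.2078i)·(-0.1146-0.0181i)  (-0.3680-0.0200i)·(-0.2936+0.0000i)  (-0.3320+0.4484i)·(+0.1146-0.0181i)  (+0.1112+0.3040i)·(+0.3590-0.1162i)
Y_2^-1(R⁻¹ n̂) = -0.021300+0.302315i

Re=-0.0213 Im=0.3023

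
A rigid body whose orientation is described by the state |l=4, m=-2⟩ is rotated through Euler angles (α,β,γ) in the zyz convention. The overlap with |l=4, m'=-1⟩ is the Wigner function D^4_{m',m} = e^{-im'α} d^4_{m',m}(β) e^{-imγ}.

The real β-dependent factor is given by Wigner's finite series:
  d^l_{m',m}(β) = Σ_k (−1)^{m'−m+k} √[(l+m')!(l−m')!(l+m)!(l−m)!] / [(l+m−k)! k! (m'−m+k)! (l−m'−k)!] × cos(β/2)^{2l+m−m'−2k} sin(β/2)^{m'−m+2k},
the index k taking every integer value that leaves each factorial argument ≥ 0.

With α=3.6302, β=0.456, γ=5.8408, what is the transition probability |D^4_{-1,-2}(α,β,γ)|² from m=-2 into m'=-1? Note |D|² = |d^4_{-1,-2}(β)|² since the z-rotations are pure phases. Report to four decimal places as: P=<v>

Split into d^4_{-1,-2}(β=0.456) × two z-phases.
Half-angle: c=0.974120, s=0.226030. N=√(6·120·2·720)=1018.233765
k∈{0,1,2} keeps every argument non-negative
  k=0: (−1)^1·1018.2338/(240)·0.9741^7·0.2260^1 = -0.798161
  k=1: (−1)^2·1018.2338/(48)·0.9741^5·0.2260^3 = +0.214865
  k=2: (−1)^3·1018.2338/(72)·0.9741^3·0.2260^5 = -0.007712
d^4_{-1,-2}(0.456) = -0.798161 +0.214865 -0.007712 = -0.591008
|D^4_{-1,-2}|² = |d^4_{-1,-2}(β)|² = (-0.591008)² = 0.349290 (the z-rotation phases have unit modulus)

P=0.3493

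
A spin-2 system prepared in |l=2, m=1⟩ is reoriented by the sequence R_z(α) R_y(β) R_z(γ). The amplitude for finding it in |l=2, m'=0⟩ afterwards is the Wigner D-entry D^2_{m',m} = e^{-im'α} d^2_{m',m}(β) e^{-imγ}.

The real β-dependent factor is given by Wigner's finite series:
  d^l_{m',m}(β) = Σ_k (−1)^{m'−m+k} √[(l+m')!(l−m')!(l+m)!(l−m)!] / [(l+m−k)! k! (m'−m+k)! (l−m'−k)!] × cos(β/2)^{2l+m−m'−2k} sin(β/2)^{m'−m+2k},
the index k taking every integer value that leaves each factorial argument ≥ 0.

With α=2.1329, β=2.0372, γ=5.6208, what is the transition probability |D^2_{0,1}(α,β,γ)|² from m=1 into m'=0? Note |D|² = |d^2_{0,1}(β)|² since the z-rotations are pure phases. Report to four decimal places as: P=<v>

First d^2_{0,1}(β=2.0372), then the phase factors e^{-i(0)α} and e^{-i(1)γ}:
Half-angle: c=0.524558, s=0.851374. N=√(2·2·6·1)=4.898979
k: max(0,(1)−(0))=1 … min(2+(1),2−(0))=2
  k=1: (−1)^0·4.8990/(2)·0.5246^3·0.8514^1 = +0.301008
  k=2: (−1)^1·4.8990/(2)·0.5246^1·0.8514^3 = -0.792924
d^2_{0,1}(2.0372) = +0.301008 -0.792924 = -0.491916
|D^2_{0,1}|² = |d^2_{0,1}(β)|² = (-0.491916)² = 0.241981 (the z-rotation phases have unit modulus)

P=0.2420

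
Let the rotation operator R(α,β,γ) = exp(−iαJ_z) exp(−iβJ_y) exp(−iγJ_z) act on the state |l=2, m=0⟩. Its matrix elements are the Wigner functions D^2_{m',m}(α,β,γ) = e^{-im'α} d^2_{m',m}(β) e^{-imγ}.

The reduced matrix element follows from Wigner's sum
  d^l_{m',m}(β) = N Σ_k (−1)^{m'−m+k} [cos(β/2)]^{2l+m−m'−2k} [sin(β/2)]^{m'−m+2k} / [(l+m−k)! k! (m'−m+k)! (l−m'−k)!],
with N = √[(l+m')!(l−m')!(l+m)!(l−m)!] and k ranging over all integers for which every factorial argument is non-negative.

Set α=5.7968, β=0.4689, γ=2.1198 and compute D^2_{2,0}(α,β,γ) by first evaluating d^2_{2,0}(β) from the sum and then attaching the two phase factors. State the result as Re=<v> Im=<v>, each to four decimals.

Split into d^2_{2,0}(β=0.4689) × two z-phases.
c=cos(0.4689/2)=0.972642, s=sin(0.4689/2)=0.232308; N=√[24·1·2·2]=9.797959
The bounds max(0,m−m')=0 and min(l+m,l−m')=0 give 1 term
  k=0: (−1)^2·9.7980/(4)·0.9726^2·0.2323^2 = +0.125058
d^2_{2,0}(0.4689) = +0.125058
D = (+0.563012+0.826449i)·(+0.125058)·(+1.000000+0.000000i) = +0.070409+0.103354i

Re=0.0704 Im=0.1034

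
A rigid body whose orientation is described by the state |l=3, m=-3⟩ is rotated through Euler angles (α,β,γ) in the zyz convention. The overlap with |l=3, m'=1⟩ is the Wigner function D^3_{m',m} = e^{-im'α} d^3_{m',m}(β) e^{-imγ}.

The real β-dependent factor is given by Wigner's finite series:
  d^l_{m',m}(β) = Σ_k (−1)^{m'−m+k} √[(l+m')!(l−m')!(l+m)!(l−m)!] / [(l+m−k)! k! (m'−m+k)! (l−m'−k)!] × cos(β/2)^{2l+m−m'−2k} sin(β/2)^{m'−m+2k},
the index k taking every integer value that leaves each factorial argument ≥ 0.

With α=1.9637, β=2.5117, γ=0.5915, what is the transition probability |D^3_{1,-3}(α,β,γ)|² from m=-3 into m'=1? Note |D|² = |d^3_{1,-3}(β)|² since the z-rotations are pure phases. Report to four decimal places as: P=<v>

Split into d^3_{1,-3}(β=2.5117) × two z-phases.
Half-angle: c=0.309765, s=0.950813. N=√(24·2·1·720)=185.903201
k∈{0} keeps every argument non-negative
  k=0: (−1)^4·185.9032/(48)·0.3098^2·0.9508^4 = +0.303733
d^3_{1,-3}(2.5117) = +0.303733
|D^3_{1,-3}|² = |d^3_{1,-3}(β)|² = (+0.303733)² = 0.092254 (the z-rotation phases have unit modulus)

P=0.0923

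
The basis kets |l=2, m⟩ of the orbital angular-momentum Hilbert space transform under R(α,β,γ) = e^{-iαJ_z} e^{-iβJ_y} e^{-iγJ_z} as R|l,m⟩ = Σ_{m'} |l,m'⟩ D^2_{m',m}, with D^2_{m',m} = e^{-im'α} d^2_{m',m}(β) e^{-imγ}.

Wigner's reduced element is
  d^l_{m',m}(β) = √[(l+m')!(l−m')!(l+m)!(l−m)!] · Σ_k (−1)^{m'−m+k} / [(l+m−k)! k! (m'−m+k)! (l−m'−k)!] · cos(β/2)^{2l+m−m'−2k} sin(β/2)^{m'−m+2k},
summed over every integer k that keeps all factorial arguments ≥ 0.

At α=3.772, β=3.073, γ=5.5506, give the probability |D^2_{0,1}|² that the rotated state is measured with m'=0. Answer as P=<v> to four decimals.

Split into d^2_{0,1}(β=3.073) × two z-phases.
Half-angle: c=0.034290, s=0.999412. N=√(2·2·6·1)=4.898979
The bounds max(0,m−m')=1 and min(l+m,l−m')=2 give 2 terms
  k=1: (−1)^0·4.8990/(2)·0.0343^3·0.9994^1 = +0.000099
  k=2: (−1)^1·4.8990/(2)·0.0343^1·0.9994^3 = -0.083844
d^2_{0,1}(3.073) = +0.000099 -0.083844 = -0.083745
|D^2_{0,1}|² = |d^2_{0,1}(β)|² = (-0.083745)² = 0.007013 (the z-rotation phases have unit modulus)

P=0.0070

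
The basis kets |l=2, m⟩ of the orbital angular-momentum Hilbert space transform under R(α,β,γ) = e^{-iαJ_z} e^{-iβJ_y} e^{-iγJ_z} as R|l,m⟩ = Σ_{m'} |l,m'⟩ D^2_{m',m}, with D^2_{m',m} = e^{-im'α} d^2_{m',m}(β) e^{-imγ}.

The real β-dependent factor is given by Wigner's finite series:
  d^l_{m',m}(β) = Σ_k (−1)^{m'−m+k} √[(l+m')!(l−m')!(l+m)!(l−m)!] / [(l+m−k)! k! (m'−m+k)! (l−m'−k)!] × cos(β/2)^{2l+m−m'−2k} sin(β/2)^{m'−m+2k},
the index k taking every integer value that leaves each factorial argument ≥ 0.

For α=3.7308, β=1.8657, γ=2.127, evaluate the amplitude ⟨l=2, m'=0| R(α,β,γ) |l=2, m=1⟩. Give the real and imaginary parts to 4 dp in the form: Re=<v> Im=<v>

Split into d^2_{0,1}(β=1.8657) × two z-phases.
With c≡cos(β/2)=0.595547 and s≡sin(β/2)=0.803321, N=[2·2·6·1]^{1/2}=4.898979
k∈{1,2} keeps every argument non-negative
  k=1: (−1)^0·4.8990/(2)·0.5955^3·0.8033^1 = +0.415635
  k=2: (−1)^1·4.8990/(2)·0.5955^1·0.8033^3 = -0.756237
d^2_{0,1}(1.8657) = +0.415635 -0.756237 = -0.340602
D = (+1.000000+0.000000i)·(-0.340602)·(-0.527966-0.849266i) = +0.179826+0.289262i

Re=0.1798 Im=0.2893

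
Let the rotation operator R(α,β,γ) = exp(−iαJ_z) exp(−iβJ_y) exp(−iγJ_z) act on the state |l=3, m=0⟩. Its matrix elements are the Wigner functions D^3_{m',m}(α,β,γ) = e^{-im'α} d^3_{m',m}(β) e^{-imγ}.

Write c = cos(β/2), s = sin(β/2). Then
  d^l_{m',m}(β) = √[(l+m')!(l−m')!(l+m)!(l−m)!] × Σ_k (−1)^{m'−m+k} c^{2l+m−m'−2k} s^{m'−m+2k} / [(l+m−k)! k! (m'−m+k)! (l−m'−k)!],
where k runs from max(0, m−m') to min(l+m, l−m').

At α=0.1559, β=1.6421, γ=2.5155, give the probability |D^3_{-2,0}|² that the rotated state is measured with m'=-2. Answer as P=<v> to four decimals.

P=0.0094

First d^3_{-2,0}(β=1.6421), then the phase factors e^{-i(-2)α} and e^{-i(0)γ}:
c=cos(1.6421/2)=0.681453, s=sin(1.6421/2)=0.731862; N=√[1·120·6·6]=65.726707
k: max(0,(0)−(-2))=2 … min(3+(0),3−(-2))=3
  k=2: (−1)^0·65.7267/(12)·0.6815^4·0.7319^2 = +0.632649
  k=3: (−1)^1·65.7267/(12)·0.6815^2·0.7319^4 = -0.729708
d^3_{-2,0}(1.6421) = +0.632649 -0.729708 = -0.097059
|D^3_{-2,0}|² = |d^3_{-2,0}(β)|² = (-0.097059)² = 0.009420 (the z-rotation phases have unit modulus)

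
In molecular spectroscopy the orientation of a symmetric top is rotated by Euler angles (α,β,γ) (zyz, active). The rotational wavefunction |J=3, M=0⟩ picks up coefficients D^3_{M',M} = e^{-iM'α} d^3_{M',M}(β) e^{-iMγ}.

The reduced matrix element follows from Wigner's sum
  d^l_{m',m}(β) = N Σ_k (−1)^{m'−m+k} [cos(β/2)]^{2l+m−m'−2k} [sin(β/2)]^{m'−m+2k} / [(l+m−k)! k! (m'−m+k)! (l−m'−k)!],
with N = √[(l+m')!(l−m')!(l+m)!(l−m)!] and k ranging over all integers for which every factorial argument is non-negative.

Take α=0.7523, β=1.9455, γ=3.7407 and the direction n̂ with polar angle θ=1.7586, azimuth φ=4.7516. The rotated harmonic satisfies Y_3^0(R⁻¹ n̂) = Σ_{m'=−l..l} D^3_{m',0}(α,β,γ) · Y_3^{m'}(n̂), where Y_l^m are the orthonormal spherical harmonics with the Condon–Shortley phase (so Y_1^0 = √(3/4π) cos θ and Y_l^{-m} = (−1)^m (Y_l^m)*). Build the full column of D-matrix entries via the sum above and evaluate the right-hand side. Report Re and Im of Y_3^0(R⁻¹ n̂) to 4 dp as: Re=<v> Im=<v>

Re=0.3157 Im=0.0000

Need the full column D^3_{m',0} for m'=−3..3 at α=0.7523, β=1.9455, γ=3.7407.
cos(β/2)=0.563029, sin(β/2)=0.826437
d^3_{-3,0}: single k=3 term ⇒ +0.450543;  D = -0.285432+0.348595i
d^3_{-2,0}: k∈[2..3] ⇒ +0.375927 -0.809956 = -0.434029;  D = -0.028710-0.433079i
d^3_{-1,0}: k∈[1..3] ⇒ +0.161977 -1.046968 +0.751918 = -0.133073;  D = -0.097159-0.090931i
d^3_{0,0}: k∈[0..3] ⇒ +0.031855 -0.617711 +1.330894 -0.318610 = +0.426429;  D = +0.426429+0.000000i
d^3_{1,0}: k∈[0..2] ⇒ -0.161977 +1.046968 -0.751918 = +0.133073;  D = +0.097159-0.090931i
d^3_{2,0}: k∈[0..1] ⇒ +0.375927 -0.809956 = -0.434029;  D = -0.028710+0.433079i
d^3_{3,0}: single k=0 term ⇒ -0.450543;  D = +0.285432+0.348595i
Y_3^{m'}(θ=1.7586,φ=4.7516) and Σ D·Y over m':
  (-0.2854+0.3486i)·(-0.0464-0.3929i)  (-0.0287-0.4331i)·(+0.1836-0.0144i)  (-0.0972-0.0909i)·(-0.0103-0.2620i)  (+0.4264+0.0000i)·(+0.1969+0.0000i)  (+0.0972-0.0909i)·(+0.0103-0.2620i)  (-0.0287+0.4331i)·(+0.1836+0.0144i)  (+0.2854+0.3486i)·(+0.0464-0.3929i)
Y_3^0(R⁻¹ n̂) = +0.315678+0.000000i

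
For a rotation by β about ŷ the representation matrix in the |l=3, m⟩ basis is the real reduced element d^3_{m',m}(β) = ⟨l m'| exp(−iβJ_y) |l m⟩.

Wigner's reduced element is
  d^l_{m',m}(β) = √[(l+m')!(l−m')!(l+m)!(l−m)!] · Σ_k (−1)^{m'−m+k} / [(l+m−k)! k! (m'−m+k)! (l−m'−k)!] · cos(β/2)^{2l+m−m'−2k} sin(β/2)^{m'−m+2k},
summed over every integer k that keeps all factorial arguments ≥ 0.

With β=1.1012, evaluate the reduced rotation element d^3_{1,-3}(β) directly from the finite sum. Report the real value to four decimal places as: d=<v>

d^3_{1,-3}(β=1.1012) via Wigner's sum:
With c≡cos(β/2)=0.852211 and s≡sin(β/2)=0.523199, N=[24·2·1·720]^{1/2}=185.903201
k: max(0,(-3)−(1))=0 … min(3+(-3),3−(1))=0
  k=0: (−1)^4·185.9032/(48)·0.8522^2·0.5232^4 = +0.210769
d^3_{1,-3}(1.1012) = +0.210769

d=0.2108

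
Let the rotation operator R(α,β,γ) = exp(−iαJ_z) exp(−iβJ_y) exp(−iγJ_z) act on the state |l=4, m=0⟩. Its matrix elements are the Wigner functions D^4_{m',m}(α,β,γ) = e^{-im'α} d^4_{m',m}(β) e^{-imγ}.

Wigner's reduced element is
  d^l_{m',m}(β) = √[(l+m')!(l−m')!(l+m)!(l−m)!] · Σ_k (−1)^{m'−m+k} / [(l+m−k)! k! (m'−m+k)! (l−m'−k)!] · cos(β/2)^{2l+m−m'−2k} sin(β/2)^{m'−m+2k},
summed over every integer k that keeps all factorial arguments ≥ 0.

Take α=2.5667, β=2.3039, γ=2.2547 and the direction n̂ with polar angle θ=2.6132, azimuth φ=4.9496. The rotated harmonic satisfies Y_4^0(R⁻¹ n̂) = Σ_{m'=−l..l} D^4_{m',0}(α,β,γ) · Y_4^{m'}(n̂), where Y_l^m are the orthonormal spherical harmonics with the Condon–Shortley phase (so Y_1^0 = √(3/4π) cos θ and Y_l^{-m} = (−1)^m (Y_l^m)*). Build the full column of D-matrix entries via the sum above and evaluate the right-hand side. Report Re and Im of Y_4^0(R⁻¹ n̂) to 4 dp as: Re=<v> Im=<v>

Need the full column D^4_{m',0} for m'=−4..4 at α=2.5667, β=2.3039, γ=2.2547.
cos(β/2)=0.406707, sin(β/2)=0.913559
d^4_{-4,0}: single k=4 term ⇒ +0.159449;  D = -0.106186-0.118947i
d^4_{-3,0}: k∈[3..4] ⇒ +0.100388 -0.506513 = -0.406125;  D = -0.062249-0.401326i
d^4_{-2,0}: k∈[2..4] ⇒ +0.035833 -0.482127 +0.912227 = +0.465933;  D = +0.190419-0.425246i
d^4_{-1,0}: k∈[1..4] ⇒ +0.007520 -0.227658 +1.148664 -0.965944 = -0.037418;  D = +0.031403-0.020346i
d^4_{0,0}: k∈[0..4] ⇒ +0.000749 -0.060434 +0.686079 -1.538515 +0.485168 = -0.426954;  D = -0.426954+0.000000i
d^4_{1,0}: k∈[0..3] ⇒ -0.007520 +0.227658 -1.148664 +0.965944 = +0.037418;  D = -0.031403-0.020346i
d^4_{2,0}: k∈[0..2] ⇒ +0.035833 -0.482127 +0.912227 = +0.465933;  D = +0.190419+0.425246i
d^4_{3,0}: k∈[0..1] ⇒ -0.100388 +0.506513 = +0.406125;  D = +0.062249-0.401326i
d^4_{4,0}: single k=0 term ⇒ +0.159449;  D = -0.106186+0.118947i
Y_4^{m'}(θ=2.6132,φ=4.9496) and Σ D·Y over m':
  (-0.1062-0.1189i)·(+0.0167-0.0232i)  (-0.0622-0.4013i)·(+0.0905+0.1049i)  (+0.1904-0.4252i)·(-0.3192+0.1639i)  (+0.0314-0.0203i)·(-0.1075-0.4446i)  (-0.4270+0.0000i)·(+0.0100+0.0000i)  (-0.0314-0.0203i)·(+0.1075-0.4446i)  (+0.1904+0.4252i)·(-0.3192-0.1639i)  (+0.0622-0.4013i)·(-0.0905+0.1049i)  (-0.1062+0.1189i)·(+0.0167+0.0232i)
Y_4^0(R⁻¹ n̂) = +0.052610+0.000000i

Re=0.0526 Im=0.0000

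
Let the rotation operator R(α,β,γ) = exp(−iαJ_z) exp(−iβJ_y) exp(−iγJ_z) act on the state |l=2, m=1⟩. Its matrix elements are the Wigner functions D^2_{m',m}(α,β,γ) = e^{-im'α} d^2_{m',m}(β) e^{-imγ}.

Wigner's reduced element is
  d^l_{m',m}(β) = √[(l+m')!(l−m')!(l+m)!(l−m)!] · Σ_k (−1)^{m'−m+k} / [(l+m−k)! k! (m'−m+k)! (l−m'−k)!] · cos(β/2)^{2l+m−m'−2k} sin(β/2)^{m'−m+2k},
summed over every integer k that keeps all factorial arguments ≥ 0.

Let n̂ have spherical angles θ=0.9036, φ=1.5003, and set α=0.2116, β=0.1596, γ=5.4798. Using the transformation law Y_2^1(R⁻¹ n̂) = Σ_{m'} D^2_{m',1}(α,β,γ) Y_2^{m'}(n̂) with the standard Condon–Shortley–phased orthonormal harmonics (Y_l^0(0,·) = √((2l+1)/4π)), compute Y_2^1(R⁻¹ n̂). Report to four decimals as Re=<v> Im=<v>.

Need the full column D^2_{m',1} for m'=−2..2 at α=0.2116, β=0.1596, γ=5.4798.
cos(β/2)=0.996818, sin(β/2)=0.079715
d^2_{-2,1}: single k=3 term ⇒ +0.001010;  D = +0.000341+0.000951i
d^2_{-1,1}: k∈[2..3] ⇒ +0.018942 -0.000040 = +0.018902;  D = +0.009973+0.016057i
d^2_{0,1}: k∈[1..2] ⇒ +0.193404 -0.001237 = +0.192167;  D = +0.133416+0.138304i
d^2_{1,1}: k∈[0..1] ⇒ +0.987331 -0.018942 = +0.968389;  D = +0.803711+0.540210i
d^2_{2,1}: single k=0 term ⇒ -0.157913;  D = -0.146638-0.058600i
Y_2^{m'}(θ=0.9036,φ=1.5003) and Σ D·Y over m':
  (+0.0003+0.0010i)·(-0.2360-0.0335i)  (+0.0100+0.0161i)·(+0.0265-0.3746i)  (+0.1334+0.1383i)·(+0.0469+0.0000i)  (+0.8037+0.5402i)·(-0.0265-0.3746i)  (-0.1466-0.0586i)·(-0.2360+0.0335i)
Y_2^1(R⁻¹ n̂) = +0.230159-0.303501i

Re=0.2302 Im=-0.3035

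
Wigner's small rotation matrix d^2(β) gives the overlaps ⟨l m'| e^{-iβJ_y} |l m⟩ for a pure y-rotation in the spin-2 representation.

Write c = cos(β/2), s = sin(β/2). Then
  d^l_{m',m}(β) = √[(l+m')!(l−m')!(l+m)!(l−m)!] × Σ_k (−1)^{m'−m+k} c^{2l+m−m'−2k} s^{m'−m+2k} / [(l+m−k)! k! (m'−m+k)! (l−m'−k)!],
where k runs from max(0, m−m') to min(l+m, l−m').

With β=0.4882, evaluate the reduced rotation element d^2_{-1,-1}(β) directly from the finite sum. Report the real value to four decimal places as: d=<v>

d=0.7216

d^2_{-1,-1}(β=0.4882) via Wigner's sum:
With c≡cos(β/2)=0.970355 and s≡sin(β/2)=0.241683, N=[1·6·1·6]^{1/2}=6.000000
The bounds max(0,m−m')=0 and min(l+m,l−m')=1 give 2 terms
  k=0: (−1)^0·6.0000/(6)·0.9704^4·0.2417^0 = +0.886590
  k=1: (−1)^1·6.0000/(2)·0.9704^2·0.2417^2 = -0.164997
d^2_{-1,-1}(0.4882) = +0.886590 -0.164997 = +0.721594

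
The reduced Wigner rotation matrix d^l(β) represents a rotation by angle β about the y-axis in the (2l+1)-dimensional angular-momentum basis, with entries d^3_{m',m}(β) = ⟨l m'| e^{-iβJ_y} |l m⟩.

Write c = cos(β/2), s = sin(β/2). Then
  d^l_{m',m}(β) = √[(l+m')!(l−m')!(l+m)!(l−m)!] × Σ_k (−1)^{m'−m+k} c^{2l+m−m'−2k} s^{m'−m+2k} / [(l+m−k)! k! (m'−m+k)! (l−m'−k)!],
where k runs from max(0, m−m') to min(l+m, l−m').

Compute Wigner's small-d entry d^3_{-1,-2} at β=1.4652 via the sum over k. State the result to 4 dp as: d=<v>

d=0.2971

d^3_{-1,-2}(β=1.4652) via Wigner's sum:
With c≡cos(β/2)=0.743438 and s≡sin(β/2)=0.668805, N=[2·24·1·120]^{1/2}=75.894664
The bounds max(0,m−m')=0 and min(l+m,l−m')=1 give 2 terms
  k=0: (−1)^1·75.8947/(24)·0.7434^5·0.6688^1 = -0.480312
  k=1: (−1)^2·75.8947/(12)·0.7434^3·0.6688^3 = +0.777432
d^3_{-1,-2}(1.4652) = -0.480312 +0.777432 = +0.297120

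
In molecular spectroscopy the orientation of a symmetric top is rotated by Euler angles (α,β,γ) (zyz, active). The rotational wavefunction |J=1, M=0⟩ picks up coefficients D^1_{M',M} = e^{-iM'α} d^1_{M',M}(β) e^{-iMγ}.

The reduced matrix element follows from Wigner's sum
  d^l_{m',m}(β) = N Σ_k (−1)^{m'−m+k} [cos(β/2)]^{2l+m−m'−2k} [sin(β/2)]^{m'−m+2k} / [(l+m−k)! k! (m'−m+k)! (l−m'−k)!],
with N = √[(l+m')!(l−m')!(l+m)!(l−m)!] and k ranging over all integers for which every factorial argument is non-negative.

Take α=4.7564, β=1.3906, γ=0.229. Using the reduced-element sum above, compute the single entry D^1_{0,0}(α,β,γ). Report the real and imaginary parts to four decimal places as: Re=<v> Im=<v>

First d^1_{0,0}(β=1.3906), then the phase factors e^{-i(0)α} and e^{-i(0)γ}:
Half-angle: c=0.767862, s=0.640616. N=√(1·1·1·1)=1.000000
Admissible k: 0..1 (factorial args all ≥0)
  k=0: (−1)^0·1.0000/(1)·0.7679^2·0.6406^0 = +0.589611
  k=1: (−1)^1·1.0000/(1)·0.7679^0·0.6406^2 = -0.410389
d^1_{0,0}(1.3906) = +0.589611 -0.410389 = +0.179223
Attach z-rotation phases: D = e^{-i(0)(4.7564)}·(+0.179223)·e^{-i(0)(0.229)} = +0.179223+0.000000i

Re=0.1792 Im=0.0000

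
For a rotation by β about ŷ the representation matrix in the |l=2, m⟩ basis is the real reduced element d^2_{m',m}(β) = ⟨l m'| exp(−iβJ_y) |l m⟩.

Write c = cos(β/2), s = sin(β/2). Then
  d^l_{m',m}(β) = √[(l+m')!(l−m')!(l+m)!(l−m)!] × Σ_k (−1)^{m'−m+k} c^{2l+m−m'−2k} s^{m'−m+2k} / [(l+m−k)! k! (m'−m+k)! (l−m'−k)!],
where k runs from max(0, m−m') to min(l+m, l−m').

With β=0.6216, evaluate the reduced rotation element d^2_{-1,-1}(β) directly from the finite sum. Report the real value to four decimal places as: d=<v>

d=0.5674

d^2_{-1,-1}(β=0.6216) via Wigner's sum:
With c≡cos(β/2)=0.952089 and s≡sin(β/2)=0.305820, N=[1·6·1·6]^{1/2}=6.000000
Admissible k: 0..1 (factorial args all ≥0)
  k=0: (−1)^0·6.0000/(6)·0.9521^4·0.3058^0 = +0.821695
  k=1: (−1)^1·6.0000/(2)·0.9521^2·0.3058^2 = -0.254337
d^2_{-1,-1}(0.6216) = +0.821695 -0.254337 = +0.567358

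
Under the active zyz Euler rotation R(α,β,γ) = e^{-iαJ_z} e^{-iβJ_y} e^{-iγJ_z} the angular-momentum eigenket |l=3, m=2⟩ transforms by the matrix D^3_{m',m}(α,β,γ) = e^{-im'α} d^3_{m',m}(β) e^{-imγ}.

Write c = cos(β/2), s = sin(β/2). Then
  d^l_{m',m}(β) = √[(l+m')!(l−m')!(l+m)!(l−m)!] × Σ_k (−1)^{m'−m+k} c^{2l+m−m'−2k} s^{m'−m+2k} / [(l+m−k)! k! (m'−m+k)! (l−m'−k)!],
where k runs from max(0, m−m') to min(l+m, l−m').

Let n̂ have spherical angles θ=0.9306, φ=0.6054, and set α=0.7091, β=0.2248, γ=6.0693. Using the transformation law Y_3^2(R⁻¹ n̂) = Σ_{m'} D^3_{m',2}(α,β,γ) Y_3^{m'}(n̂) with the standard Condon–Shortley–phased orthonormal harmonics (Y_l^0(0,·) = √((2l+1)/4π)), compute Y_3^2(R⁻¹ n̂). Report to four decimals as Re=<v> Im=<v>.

Need the full column D^3_{m',2} for m'=−3..3 at α=0.7091, β=0.2248, γ=6.0693.
cos(β/2)=0.993690, sin(β/2)=0.112163
d^3_{-3,2}: single k=5 term ⇒ +0.000043;  D = -0.000036+0.000024i
d^3_{-2,2}: k∈[4..5] ⇒ +0.000781 -0.000002 = +0.000779;  D = -0.000212+0.000750i
d^3_{-1,2}: k∈[3..4] ⇒ +0.008757 -0.000056 = +0.008701;  D = +0.003658+0.007894i
d^3_{0,2}: k∈[2..3] ⇒ +0.067184 -0.000856 = +0.066328;  D = +0.060352+0.027516i
d^3_{1,2}: k∈[1..2] ⇒ +0.343641 -0.008757 = +0.334885;  D = +0.321720-0.092975i
d^3_{2,2}: k∈[0..1] ⇒ +0.962731 -0.061330 = +0.901400;  D = +0.494266-0.753806i
d^3_{3,2}: single k=0 term ⇒ -0.266184;  D = +0.034172+0.263981i
Y_3^{m'}(θ=0.9306,φ=0.6054) and Σ D·Y over m':
  (-0.0000+0.0000i)·(-0.0523-0.2088i)  (-0.0002+0.0008i)·(+0.1383-0.3675i)  (+0.0037+0.0079i)·(+0.1671-0.1157i)  (+0.0604+0.0275i)·(-0.2710+0.0000i)  (+0.3217-0.0930i)·(-0.1671-0.1157i)  (+0.4943-0.7538i)·(+0.1383+0.3675i)  (+0.0342+0.2640i)·(+0.0523-0.2088i)
Y_3^2(R⁻¹ n̂) = +0.323169+0.055988i

Re=0.3232 Im=0.0560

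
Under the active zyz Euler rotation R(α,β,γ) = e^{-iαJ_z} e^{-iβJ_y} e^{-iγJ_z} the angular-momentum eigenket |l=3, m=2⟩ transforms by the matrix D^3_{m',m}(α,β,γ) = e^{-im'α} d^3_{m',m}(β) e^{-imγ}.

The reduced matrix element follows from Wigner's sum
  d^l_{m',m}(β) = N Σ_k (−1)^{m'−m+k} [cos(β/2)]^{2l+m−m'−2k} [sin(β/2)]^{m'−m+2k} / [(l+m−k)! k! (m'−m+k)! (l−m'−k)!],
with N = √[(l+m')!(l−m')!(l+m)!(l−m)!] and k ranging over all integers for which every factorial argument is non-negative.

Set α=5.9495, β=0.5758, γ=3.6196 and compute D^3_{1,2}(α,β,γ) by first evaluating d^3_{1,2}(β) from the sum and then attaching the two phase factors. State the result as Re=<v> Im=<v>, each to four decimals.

Re=0.4876 Im=-0.3498

D^3_{1,2}(5.9495,0.5758,3.6196) = e^{-i·1·5.9495}·d^3_{1,2}(0.5758)·e^{-i·2·3.6196}. Compute d first:
Half-angle: c=0.958842, s=0.283939. N=√(24·2·120·1)=75.894664
k: max(0,(2)−(1))=1 … min(3+(2),3−(1))=2
  k=1: (−1)^0·75.8947/(24)·0.9588^5·0.2839^1 = +0.727715
  k=2: (−1)^1·75.8947/(12)·0.9588^3·0.2839^3 = -0.127629
d^3_{1,2}(0.5758) = +0.727715 -0.127629 = +0.600086
Phases: e^{-i·(1)·5.9495}=+0.944842+0.327527i, e^{-i·(2)·3.6196}=+0.576780-0.816899i ⇒ D=+0.487584-0.349808i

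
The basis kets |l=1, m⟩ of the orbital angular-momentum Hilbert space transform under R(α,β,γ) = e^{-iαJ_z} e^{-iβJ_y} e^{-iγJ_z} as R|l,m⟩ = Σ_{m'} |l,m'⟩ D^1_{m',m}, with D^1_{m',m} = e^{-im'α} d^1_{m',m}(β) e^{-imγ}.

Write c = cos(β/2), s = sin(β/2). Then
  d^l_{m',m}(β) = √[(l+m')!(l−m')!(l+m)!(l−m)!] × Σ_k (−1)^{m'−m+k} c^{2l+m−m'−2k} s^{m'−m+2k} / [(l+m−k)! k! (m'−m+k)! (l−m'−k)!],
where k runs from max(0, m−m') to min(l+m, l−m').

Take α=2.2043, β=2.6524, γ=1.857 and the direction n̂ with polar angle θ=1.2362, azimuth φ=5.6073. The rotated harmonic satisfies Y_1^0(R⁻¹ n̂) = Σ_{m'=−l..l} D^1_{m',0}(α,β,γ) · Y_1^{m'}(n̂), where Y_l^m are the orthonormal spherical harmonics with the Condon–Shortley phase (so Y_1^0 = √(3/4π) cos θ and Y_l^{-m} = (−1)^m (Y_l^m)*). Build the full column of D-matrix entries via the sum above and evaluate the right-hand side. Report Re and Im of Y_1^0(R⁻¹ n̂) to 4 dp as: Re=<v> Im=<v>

Re=-0.3511 Im=0.0000

Need the full column D^1_{m',0} for m'=−1..1 at α=2.2043, β=2.6524, γ=1.857.
cos(β/2)=0.242165, sin(β/2)=0.970235
d^1_{-1,0}: single k=1 term ⇒ +0.332279;  D = -0.196700+0.267803i
d^1_{0,0}: k∈[0..1] ⇒ +0.058644 -0.941356 = -0.882713;  D = -0.882713+0.000000i
d^1_{1,0}: single k=0 term ⇒ -0.332279;  D = +0.196700+0.267803i
Y_1^{m'}(θ=1.2362,φ=5.6073) and Σ D·Y over m':
  (-0.1967+0.2678i)·(+0.2546+0.2042i)  (-0.8827+0.0000i)·(+0.1605+0.0000i)  (+0.1967+0.2678i)·(-0.2546+0.2042i)
Y_1^0(R⁻¹ n̂) = -0.351133+0.000000i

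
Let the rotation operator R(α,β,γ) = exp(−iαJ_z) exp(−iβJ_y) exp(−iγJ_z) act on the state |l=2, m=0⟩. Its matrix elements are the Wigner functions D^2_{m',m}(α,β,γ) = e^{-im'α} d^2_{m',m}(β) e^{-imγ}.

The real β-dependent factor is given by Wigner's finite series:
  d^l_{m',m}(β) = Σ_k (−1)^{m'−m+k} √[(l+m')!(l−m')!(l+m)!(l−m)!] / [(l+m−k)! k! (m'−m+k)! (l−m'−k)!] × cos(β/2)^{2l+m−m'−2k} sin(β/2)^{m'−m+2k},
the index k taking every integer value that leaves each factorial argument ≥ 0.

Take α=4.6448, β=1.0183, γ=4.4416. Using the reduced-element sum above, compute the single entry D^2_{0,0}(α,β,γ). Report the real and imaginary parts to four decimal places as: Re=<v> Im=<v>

First d^2_{0,0}(β=1.0183), then the phase factors e^{-i(0)α} and e^{-i(0)γ}:
Half-angle: c=0.873159, s=0.487435. N=√(2·2·2·2)=4.000000
k: max(0,(0)−(0))=0 … min(2+(0),2−(0))=2
  k=0: (−1)^0·4.0000/(4)·0.8732^4·0.4874^0 = +0.581264
  k=1: (−1)^1·4.0000/(1)·0.8732^2·0.4874^2 = -0.724570
  k=2: (−1)^2·4.0000/(4)·0.8732^0·0.4874^4 = +0.056450
d^2_{0,0}(1.0183) = +0.581264 -0.724570 +0.056450 = -0.086856
Phases: e^{-i·(0)·4.6448}=+1.000000+0.000000i, e^{-i·(0)·4.4416}=+1.000000+0.000000i ⇒ D=-0.086856+0.000000i

Re=-0.0869 Im=0.0000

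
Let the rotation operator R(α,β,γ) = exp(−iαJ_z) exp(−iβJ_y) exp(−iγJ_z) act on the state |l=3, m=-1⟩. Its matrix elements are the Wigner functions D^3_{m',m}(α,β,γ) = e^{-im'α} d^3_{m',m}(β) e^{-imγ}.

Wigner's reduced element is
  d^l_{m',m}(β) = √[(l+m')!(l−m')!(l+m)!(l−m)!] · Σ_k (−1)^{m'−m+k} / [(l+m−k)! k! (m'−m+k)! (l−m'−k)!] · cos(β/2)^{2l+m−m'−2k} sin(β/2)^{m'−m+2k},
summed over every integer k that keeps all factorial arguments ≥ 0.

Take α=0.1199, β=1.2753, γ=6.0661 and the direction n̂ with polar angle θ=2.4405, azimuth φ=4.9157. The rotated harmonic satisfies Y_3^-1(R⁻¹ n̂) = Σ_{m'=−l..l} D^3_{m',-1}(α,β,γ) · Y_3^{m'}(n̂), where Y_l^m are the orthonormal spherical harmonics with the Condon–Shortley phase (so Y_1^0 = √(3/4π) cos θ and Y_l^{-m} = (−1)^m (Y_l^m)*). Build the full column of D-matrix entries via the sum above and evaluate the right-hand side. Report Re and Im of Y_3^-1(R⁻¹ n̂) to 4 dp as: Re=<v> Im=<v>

Re=-0.2393 Im=-0.1288

Need the full column D^3_{m',-1} for m'=−3..3 at α=0.1199, β=1.2753, γ=6.0661.
cos(β/2)=0.803497, sin(β/2)=0.595309
d^3_{-3,-1}: single k=2 term ⇒ +0.572094;  D = +0.566286+0.081313i
d^3_{-2,-1}: k∈[1..2] ⇒ +0.630469 -0.692165 = -0.061697;  D = -0.061681-0.001401i
d^3_{-1,-1}: k∈[0..2] ⇒ +0.269095 -1.181712 +0.486507 = -0.426110;  D = -0.424099+0.041346i
d^3_{0,-1}: k∈[0..2] ⇒ -0.690644 +1.137343 -0.208107 = +0.238593;  D = +0.232993-0.051389i
d^3_{1,-1}: k∈[0..2] ⇒ +0.886284 -0.648676 +0.044510 = +0.282118;  D = +0.266250-0.093280i
d^3_{2,-1}: k∈[0..1] ⇒ -0.692165 +0.189975 = -0.502190;  D = -0.450681+0.221544i
d^3_{3,-1}: single k=0 term ⇒ +0.314039;  D = +0.263234-0.171256i
Y_3^{m'}(θ=2.4405,φ=4.9157) and Σ D·Y over m':
  (+0.5663+0.0813i)·(-0.0641-0.0918i)  (-0.0617-0.0014i)·(+0.2984-0.1285i)  (-0.4241+0.0413i)·(+0.0808+0.3919i)  (+0.2330-0.0514i)·(+0.0229+0.0000i)  (+0.2663-0.0933i)·(-0.0808+0.3919i)  (-0.4507+0.2215i)·(+0.2984+0.1285i)  (+0.2632-0.1713i)·(+0.0641-0.0918i)
Y_3^-1(R⁻¹ n̂) = -0.239340-0.128802i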